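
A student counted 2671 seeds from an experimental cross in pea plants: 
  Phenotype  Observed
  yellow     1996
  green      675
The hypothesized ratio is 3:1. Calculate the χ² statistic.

0.105

Expected counts for N = 2671 under a 3:1 ratio (total parts = 4):
  yellow: 2671 × 3/4 = 2003.25
  green: 2671 × 1/4 = 667.75
χ² = Σ (O − E)² / E
  yellow: (1996 − 2003.25)² / 2003.25 = 0.0262
  green: (675 − 667.75)² / 667.75 = 0.0787
χ² = 0.0262 + 0.0787 = 0.1049 ≈ 0.105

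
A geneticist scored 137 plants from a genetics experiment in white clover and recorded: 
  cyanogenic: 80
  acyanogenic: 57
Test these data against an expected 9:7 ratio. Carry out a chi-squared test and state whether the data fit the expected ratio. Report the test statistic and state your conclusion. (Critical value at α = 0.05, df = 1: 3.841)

Total ratio parts = 16. Expected numbers out of 137:
  cyanogenic: 137 × 9/16 = 77.0625
  acyanogenic: 137 × 7/16 = 59.9375
χ² = Σ (O − E)² / E
  cyanogenic: (80 − 77.0625)² / 77.0625 = 0.1120
  acyanogenic: (57 − 59.9375)² / 59.9375 = 0.1440
χ² = 0.1120 + 0.1440 = 0.256
Degrees of freedom = 2 − 1 = 1; critical value at α = 0.05 is 3.841.
Since 0.256 < 3.841, we fail to reject the null hypothesis — the data are consistent with the 9:7 ratio.

0.256; consistent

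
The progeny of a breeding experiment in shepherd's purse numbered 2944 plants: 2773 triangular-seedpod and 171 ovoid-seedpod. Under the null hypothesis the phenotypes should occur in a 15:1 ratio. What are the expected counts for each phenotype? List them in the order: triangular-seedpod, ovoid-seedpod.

2760, 184

Expected counts for N = 2944 under a 15:1 ratio (total parts = 16):
  triangular-seedpod: 2944 × 15/16 = 2760
  ovoid-seedpod: 2944 × 1/16 = 184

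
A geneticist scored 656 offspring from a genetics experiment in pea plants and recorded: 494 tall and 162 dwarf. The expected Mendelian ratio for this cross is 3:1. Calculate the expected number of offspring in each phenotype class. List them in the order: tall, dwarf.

492, 164

Expected counts for N = 656 under a 3:1 ratio (total parts = 4):
  tall: 656 × 3/4 = 492
  dwarf: 656 × 1/4 = 164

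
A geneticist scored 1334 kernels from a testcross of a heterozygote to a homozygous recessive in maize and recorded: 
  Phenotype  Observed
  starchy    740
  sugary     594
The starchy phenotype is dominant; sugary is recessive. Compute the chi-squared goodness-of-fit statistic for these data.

15.979

A testcross of a heterozygote (Aa × aa) gives a 1:1 phenotypic ratio.
Total ratio parts = 2. Expected numbers out of 1334:
  starchy: 1334 × 1/2 = 667
  sugary: 1334 × 1/2 = 667
χ² = Σ (O − E)² / E
  starchy: (740 − 667)² / 667 = 7.9895
  sugary: (594 − 667)² / 667 = 7.9895
χ² = 7.9895 + 7.9895 = 15.979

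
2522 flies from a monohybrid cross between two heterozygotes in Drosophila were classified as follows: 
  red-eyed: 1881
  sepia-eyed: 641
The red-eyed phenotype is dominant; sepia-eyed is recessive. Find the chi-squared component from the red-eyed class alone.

For a monohybrid cross between heterozygotes with complete dominance, the expected phenotypic ratio is 3:1.
Total ratio parts = 4. Expected numbers out of 2522:
  red-eyed: 2522 × 3/4 = 1891.5
  sepia-eyed: 2522 × 1/4 = 630.5
Contribution of red-eyed: (1881 − 1891.5)² / 1891.5 = 0.0583

0.058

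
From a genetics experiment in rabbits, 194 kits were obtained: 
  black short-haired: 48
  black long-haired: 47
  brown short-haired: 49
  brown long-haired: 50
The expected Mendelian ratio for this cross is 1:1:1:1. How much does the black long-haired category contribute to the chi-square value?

0.046

The 1:1:1:1 ratio has 4 parts, so with N = 194 the expected counts are:
  black short-haired: 194 × 1/4 = 48.5
  black long-haired: 194 × 1/4 = 48.5
  brown short-haired: 194 × 1/4 = 48.5
  brown long-haired: 194 × 1/4 = 48.5
Contribution of black long-haired: (47 − 48.5)² / 48.5 = 0.0464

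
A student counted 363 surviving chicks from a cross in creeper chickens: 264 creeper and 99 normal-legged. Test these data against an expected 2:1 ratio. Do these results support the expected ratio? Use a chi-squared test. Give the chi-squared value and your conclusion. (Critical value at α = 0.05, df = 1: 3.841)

The 2:1 ratio has 3 parts, so with N = 363 the expected counts are:
  creeper: 363 × 2/3 = 242
  normal-legged: 363 × 1/3 = 121
χ² = Σ (O − E)² / E
  creeper: (264 − 242)² / 242 = 2.0000
  normal-legged: (99 − 121)² / 121 = 4.0000
χ² = 2.0000 + 4.0000 = 6.000
Degrees of freedom = 2 − 1 = 1; critical value at α = 0.05 is 3.841.
Since 6.000 > 3.841, we reject the null hypothesis — the data do not fit the 2:1 ratio.

6.000; not consistent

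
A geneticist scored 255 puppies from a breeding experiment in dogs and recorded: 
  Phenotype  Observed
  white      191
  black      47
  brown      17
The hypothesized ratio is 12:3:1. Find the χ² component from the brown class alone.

0.071

Expected counts for N = 255 under a 12:3:1 ratio (total parts = 16):
  white: 255 × 12/16 = 191.25
  black: 255 × 3/16 = 47.8125
  brown: 255 × 1/16 = 15.9375
Contribution of brown: (17 − 15.9375)² / 15.9375 = 0.0708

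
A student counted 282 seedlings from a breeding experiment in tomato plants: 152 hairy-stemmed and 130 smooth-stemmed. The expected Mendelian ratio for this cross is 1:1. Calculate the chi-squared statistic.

The 1:1 ratio has 2 parts, so with N = 282 the expected counts are:
  hairy-stemmed: 282 × 1/2 = 141
  smooth-stemmed: 282 × 1/2 = 141
χ² = Σ (O − E)² / E
  hairy-stemmed: (152 − 141)² / 141 = 0.8582
  smooth-stemmed: (130 − 141)² / 141 = 0.8582
χ² = 0.8582 + 0.8582 = 1.7164 ≈ 1.716

1.716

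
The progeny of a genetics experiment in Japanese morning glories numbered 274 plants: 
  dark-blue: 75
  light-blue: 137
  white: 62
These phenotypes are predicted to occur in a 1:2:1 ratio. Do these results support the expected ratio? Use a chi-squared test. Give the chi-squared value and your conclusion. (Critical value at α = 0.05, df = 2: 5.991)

1.234; consistent

The 1:2:1 ratio has 4 parts, so with N = 274 the expected counts are:
  dark-blue: 274 × 1/4 = 68.5
  light-blue: 274 × 2/4 = 137
  white: 274 × 1/4 = 68.5
χ² = Σ (O − E)² / E
  dark-blue: (75 − 68.5)² / 68.5 = 0.6168
  light-blue: (137 − 137)² / 137 = 0.0000
  white: (62 − 68.5)² / 68.5 = 0.6168
χ² = 0.6168 + 0.0000 + 0.6168 = 1.2336 ≈ 1.234
Degrees of freedom = 3 − 1 = 2; critical value at α = 0.05 is 5.991.
Since 1.234 < 5.991, we fail to reject the null hypothesis — the data are consistent with the 1:2:1 ratio.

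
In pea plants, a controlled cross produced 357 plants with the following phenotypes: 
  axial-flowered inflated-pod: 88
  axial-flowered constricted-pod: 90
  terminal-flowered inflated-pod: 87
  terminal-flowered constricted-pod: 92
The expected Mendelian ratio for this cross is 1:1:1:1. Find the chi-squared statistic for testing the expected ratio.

0.165

Total ratio parts = 4. Expected numbers out of 357:
  axial-flowered inflated-pod: 357 × 1/4 = 89.25
  axial-flowered constricted-pod: 357 × 1/4 = 89.25
  terminal-flowered inflated-pod: 357 × 1/4 = 89.25
  terminal-flowered constricted-pod: 357 × 1/4 = 89.25
χ² = Σ (O − E)² / E
  axial-flowered inflated-pod: (88 − 89.25)² / 89.25 = 0.0175
  axial-flowered constricted-pod: (90 − 89.25)² / 89.25 = 0.0063
  terminal-flowered inflated-pod: (87 − 89.25)² / 89.25 = 0.0567
  terminal-flowered constricted-pod: (92 − 89.25)² / 89.25 = 0.0847
χ² = 0.0175 + 0.0063 + 0.0567 + 0.0847 = 0.1652 ≈ 0.165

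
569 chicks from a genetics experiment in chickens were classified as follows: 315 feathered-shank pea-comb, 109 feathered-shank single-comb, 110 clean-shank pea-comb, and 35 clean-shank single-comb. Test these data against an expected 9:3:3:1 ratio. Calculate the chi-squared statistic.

0.242

Under the 9:3:3:1 hypothesis (Σ ratio = 16, N = 569):
  feathered-shank pea-comb: 569 × 9/16 = 320.0625
  feathered-shank single-comb: 569 × 3/16 = 106.6875
  clean-shank pea-comb: 569 × 3/16 = 106.6875
  clean-shank single-comb: 569 × 1/16 = 35.5625
χ² = Σ (O − E)² / E
  feathered-shank pea-comb: (315 − 320.0625)² / 320.0625 = 0.0801
  feathered-shank single-comb: (109 − 106.6875)² / 106.6875 = 0.0501
  clean-shank pea-comb: (110 − 106.6875)² / 106.6875 = 0.1028
  clean-shank single-comb: (35 − 35.5625)² / 35.5625 = 0.0089
χ² = 0.0801 + 0.0501 + 0.1028 + 0.0089 = 0.2419 ≈ 0.242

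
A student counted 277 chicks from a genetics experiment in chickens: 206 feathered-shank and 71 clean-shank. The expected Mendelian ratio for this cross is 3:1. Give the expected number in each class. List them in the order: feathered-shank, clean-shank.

207.75, 69.25

The 3:1 ratio has 4 parts, so with N = 277 the expected counts are:
  feathered-shank: 277 × 3/4 = 207.75
  clean-shank: 277 × 1/4 = 69.25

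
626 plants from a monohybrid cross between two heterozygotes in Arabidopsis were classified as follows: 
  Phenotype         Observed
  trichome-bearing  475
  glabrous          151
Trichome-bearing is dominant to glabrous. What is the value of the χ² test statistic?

For a monohybrid cross between heterozygotes with complete dominance, the expected phenotypic ratio is 3:1.
Expected counts for N = 626 under a 3:1 ratio (total parts = 4):
  trichome-bearing: 626 × 3/4 = 469.5
  glabrous: 626 × 1/4 = 156.5
χ² = Σ (O − E)² / E
  trichome-bearing: (475 − 469.5)² / 469.5 = 0.0644
  glabrous: (151 − 156.5)² / 156.5 = 0.1933
χ² = 0.0644 + 0.1933 = 0.2577 ≈ 0.258

0.258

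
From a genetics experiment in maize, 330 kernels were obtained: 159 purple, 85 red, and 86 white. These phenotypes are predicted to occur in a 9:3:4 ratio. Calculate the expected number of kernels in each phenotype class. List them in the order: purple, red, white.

Expected counts for N = 330 under a 9:3:4 ratio (total parts = 16):
  purple: 330 × 9/16 = 185.625
  red: 330 × 3/16 = 61.875
  white: 330 × 4/16 = 82.5

185.625, 61.875, 82.5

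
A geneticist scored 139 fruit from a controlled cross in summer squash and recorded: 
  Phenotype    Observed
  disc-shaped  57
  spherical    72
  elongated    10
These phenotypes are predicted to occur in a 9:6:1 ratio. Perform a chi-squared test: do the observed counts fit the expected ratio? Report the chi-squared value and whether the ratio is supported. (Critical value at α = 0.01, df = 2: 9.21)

13.518; not consistent

The 9:6:1 ratio has 16 parts, so with N = 139 the expected counts are:
  disc-shaped: 139 × 9/16 = 78.1875
  spherical: 139 × 6/16 = 52.125
  elongated: 139 × 1/16 = 8.6875
χ² = Σ (O − E)² / E
  disc-shaped: (57 − 78.1875)² / 78.1875 = 5.7415
  spherical: (72 − 52.125)² / 52.125 = 7.5782
  elongated: (10 − 8.6875)² / 8.6875 = 0.1983
χ² = 5.7415 + 7.5782 + 0.1983 = 13.518
Degrees of freedom = 3 − 1 = 2; critical value at α = 0.01 is 9.21.
Since 13.518 > 9.21, we reject the null hypothesis — the data do not fit the 9:6:1 ratio.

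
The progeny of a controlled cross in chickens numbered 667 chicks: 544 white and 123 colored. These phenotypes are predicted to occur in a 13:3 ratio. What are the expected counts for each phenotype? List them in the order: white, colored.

541.9375, 125.0625

Under the 13:3 hypothesis (Σ ratio = 16, N = 667):
  white: 667 × 13/16 = 541.9375
  colored: 667 × 3/16 = 125.0625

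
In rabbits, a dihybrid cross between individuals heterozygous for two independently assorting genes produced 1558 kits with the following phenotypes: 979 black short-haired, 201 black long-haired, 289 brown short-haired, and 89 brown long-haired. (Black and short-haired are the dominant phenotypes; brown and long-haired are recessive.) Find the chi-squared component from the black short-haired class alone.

12.018

A dihybrid F₂ with independent assortment and complete dominance at both loci gives a 9:3:3:1 phenotypic ratio.
Total ratio parts = 16. Expected numbers out of 1558:
  black short-haired: 1558 × 9/16 = 876.375
  black long-haired: 1558 × 3/16 = 292.125
  brown short-haired: 1558 × 3/16 = 292.125
  brown long-haired: 1558 × 1/16 = 97.375
Contribution of black short-haired: (979 − 876.375)² / 876.375 = 12.0176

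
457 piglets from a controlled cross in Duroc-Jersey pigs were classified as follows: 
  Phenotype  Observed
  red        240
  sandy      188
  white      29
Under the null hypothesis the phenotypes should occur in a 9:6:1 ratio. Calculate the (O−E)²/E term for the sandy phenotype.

Under the 9:6:1 hypothesis (Σ ratio = 16, N = 457):
  red: 457 × 9/16 = 257.0625
  sandy: 457 × 6/16 = 171.375
  white: 457 × 1/16 = 28.5625
Contribution of sandy: (188 − 171.375)² / 171.375 = 1.6128

1.613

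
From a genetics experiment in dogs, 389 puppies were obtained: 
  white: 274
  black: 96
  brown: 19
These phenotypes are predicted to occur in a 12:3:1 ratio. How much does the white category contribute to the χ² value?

Expected counts for N = 389 under a 12:3:1 ratio (total parts = 16):
  white: 389 × 12/16 = 291.75
  black: 389 × 3/16 = 72.9375
  brown: 389 × 1/16 = 24.3125
Contribution of white: (274 − 291.75)² / 291.75 = 1.0799

1.080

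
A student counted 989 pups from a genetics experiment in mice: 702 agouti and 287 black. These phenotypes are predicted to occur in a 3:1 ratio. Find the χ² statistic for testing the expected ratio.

Total ratio parts = 4. Expected numbers out of 989:
  agouti: 989 × 3/4 = 741.75
  black: 989 × 1/4 = 247.25
χ² = Σ (O − E)² / E
  agouti: (702 − 741.75)² / 741.75 = 2.1302
  black: (287 − 247.25)² / 247.25 = 6.3905
χ² = 2.1302 + 6.3905 = 8.5207 ≈ 8.521

8.521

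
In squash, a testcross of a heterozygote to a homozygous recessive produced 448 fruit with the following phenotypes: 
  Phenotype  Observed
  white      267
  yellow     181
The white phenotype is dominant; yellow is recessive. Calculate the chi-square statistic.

A testcross of a heterozygote (Aa × aa) gives a 1:1 phenotypic ratio.
Under the 1:1 hypothesis (Σ ratio = 2, N = 448):
  white: 448 × 1/2 = 224
  yellow: 448 × 1/2 = 224
χ² = Σ (O − E)² / E
  white: (267 − 224)² / 224 = 8.2545
  yellow: (181 − 224)² / 224 = 8.2545
χ² = 8.2545 + 8.2545 = 16.509

16.509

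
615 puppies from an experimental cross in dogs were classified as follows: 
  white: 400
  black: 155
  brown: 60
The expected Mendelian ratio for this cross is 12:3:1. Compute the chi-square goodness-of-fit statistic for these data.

Under the 12:3:1 hypothesis (Σ ratio = 16, N = 615):
  white: 615 × 12/16 = 461.25
  black: 615 × 3/16 = 115.3125
  brown: 615 × 1/16 = 38.4375
χ² = Σ (O − E)² / E
  white: (400 − 461.25)² / 461.25 = 8.1335
  black: (155 − 115.3125)² / 115.3125 = 13.6594
  brown: (60 − 38.4375)² / 38.4375 = 12.0960
χ² = 8.1335 + 13.6594 + 12.0960 = 33.8889 ≈ 33.889

33.889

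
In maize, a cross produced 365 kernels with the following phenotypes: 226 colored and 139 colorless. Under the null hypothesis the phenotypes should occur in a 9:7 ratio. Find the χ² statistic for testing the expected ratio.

4.765

The 9:7 ratio has 16 parts, so with N = 365 the expected counts are:
  colored: 365 × 9/16 = 205.3125
  colorless: 365 × 7/16 = 159.6875
χ² = Σ (O − E)² / E
  colored: (226 − 205.3125)² / 205.3125 = 2.0845
  colorless: (139 − 159.6875)² / 159.6875 = 2.6801
χ² = 2.0845 + 2.6801 = 4.7646 ≈ 4.765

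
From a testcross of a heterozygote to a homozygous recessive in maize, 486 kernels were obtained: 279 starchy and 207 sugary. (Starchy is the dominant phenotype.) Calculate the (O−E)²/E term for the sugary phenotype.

A testcross of a heterozygote (Aa × aa) gives a 1:1 phenotypic ratio.
Total ratio parts = 2. Expected numbers out of 486:
  starchy: 486 × 1/2 = 243
  sugary: 486 × 1/2 = 243
Contribution of sugary: (207 − 243)² / 243 = 5.3333

5.333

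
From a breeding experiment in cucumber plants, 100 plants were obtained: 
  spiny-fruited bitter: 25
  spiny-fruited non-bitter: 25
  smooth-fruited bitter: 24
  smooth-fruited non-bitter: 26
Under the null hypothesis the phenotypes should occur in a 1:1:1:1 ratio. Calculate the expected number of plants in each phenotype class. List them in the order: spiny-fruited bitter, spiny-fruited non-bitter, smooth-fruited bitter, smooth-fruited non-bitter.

The 1:1:1:1 ratio has 4 parts, so with N = 100 the expected counts are:
  spiny-fruited bitter: 100 × 1/4 = 25
  spiny-fruited non-bitter: 100 × 1/4 = 25
  smooth-fruited bitter: 100 × 1/4 = 25
  smooth-fruited non-bitter: 100 × 1/4 = 25

25, 25, 25, 25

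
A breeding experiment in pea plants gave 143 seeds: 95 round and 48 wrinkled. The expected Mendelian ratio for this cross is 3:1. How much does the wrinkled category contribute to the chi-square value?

Expected counts for N = 143 under a 3:1 ratio (total parts = 4):
  round: 143 × 3/4 = 107.25
  wrinkled: 143 × 1/4 = 35.75
Contribution of wrinkled: (48 − 35.75)² / 35.75 = 4.1976

4.198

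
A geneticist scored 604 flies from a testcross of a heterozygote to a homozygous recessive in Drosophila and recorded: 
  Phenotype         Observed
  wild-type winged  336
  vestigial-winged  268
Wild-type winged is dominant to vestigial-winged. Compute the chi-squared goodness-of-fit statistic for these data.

A testcross of a heterozygote (Aa × aa) gives a 1:1 phenotypic ratio.
Expected counts for N = 604 under a 1:1 ratio (total parts = 2):
  wild-type winged: 604 × 1/2 = 302
  vestigial-winged: 604 × 1/2 = 302
χ² = Σ (O − E)² / E
  wild-type winged: (336 − 302)² / 302 = 3.8278
  vestigial-winged: (268 − 302)² / 302 = 3.8278
χ² = 3.8278 + 3.8278 = 7.6556 ≈ 7.656

7.656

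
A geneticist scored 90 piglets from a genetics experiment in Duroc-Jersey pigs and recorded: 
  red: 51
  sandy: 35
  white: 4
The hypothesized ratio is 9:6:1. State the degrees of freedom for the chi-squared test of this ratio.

2

A goodness-of-fit test with 3 phenotype classes has df = 3 − 1 = 2.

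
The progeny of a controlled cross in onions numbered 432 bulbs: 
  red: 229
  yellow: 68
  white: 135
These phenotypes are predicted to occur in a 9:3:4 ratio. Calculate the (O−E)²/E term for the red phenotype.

Total ratio parts = 16. Expected numbers out of 432:
  red: 432 × 9/16 = 243
  yellow: 432 × 3/16 = 81
  white: 432 × 4/16 = 108
Contribution of red: (229 − 243)² / 243 = 0.8066

0.807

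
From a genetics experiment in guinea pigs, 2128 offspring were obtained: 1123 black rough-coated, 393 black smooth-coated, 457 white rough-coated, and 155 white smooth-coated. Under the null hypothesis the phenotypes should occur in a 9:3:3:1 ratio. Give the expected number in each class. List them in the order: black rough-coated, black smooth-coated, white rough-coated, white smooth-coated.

The 9:3:3:1 ratio has 16 parts, so with N = 2128 the expected counts are:
  black rough-coated: 2128 × 9/16 = 1197
  black smooth-coated: 2128 × 3/16 = 399
  white rough-coated: 2128 × 3/16 = 399
  white smooth-coated: 2128 × 1/16 = 133

1197, 399, 399, 133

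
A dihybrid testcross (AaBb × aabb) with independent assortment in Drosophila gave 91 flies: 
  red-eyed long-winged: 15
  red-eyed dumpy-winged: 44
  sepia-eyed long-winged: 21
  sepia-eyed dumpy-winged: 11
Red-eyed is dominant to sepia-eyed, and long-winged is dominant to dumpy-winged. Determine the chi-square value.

28.692

A dihybrid testcross with independent assortment gives a 1:1:1:1 ratio.
Expected counts for N = 91 under a 1:1:1:1 ratio (total parts = 4):
  red-eyed long-winged: 91 × 1/4 = 22.75
  red-eyed dumpy-winged: 91 × 1/4 = 22.75
  sepia-eyed long-winged: 91 × 1/4 = 22.75
  sepia-eyed dumpy-winged: 91 × 1/4 = 22.75
χ² = Σ (O − E)² / E
  red-eyed long-winged: (15 − 22.75)² / 22.75 = 2.6401
  red-eyed dumpy-winged: (44 − 22.75)² / 22.75 = 19.8489
  sepia-eyed long-winged: (21 − 22.75)² / 22.75 = 0.1346
  sepia-eyed dumpy-winged: (11 − 22.75)² / 22.75 = 6.0687
χ² = 2.6401 + 19.8489 + 0.1346 + 6.0687 = 28.6923 ≈ 28.692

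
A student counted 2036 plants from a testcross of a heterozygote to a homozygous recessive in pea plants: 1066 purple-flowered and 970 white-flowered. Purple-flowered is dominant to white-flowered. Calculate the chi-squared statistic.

4.527

A testcross of a heterozygote (Aa × aa) gives a 1:1 phenotypic ratio.
The 1:1 ratio has 2 parts, so with N = 2036 the expected counts are:
  purple-flowered: 2036 × 1/2 = 1018
  white-flowered: 2036 × 1/2 = 1018
χ² = Σ (O − E)² / E
  purple-flowered: (1066 − 1018)² / 1018 = 2.2633
  white-flowered: (970 − 1018)² / 1018 = 2.2633
χ² = 2.2633 + 2.2633 = 4.5266 ≈ 4.527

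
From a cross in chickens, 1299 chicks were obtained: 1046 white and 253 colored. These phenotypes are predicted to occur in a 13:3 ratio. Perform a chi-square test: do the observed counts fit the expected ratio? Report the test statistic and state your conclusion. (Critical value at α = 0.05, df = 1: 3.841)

0.450; consistent

Total ratio parts = 16. Expected numbers out of 1299:
  white: 1299 × 13/16 = 1055.4375
  colored: 1299 × 3/16 = 243.5625
χ² = Σ (O − E)² / E
  white: (1046 − 1055.4375)² / 1055.4375 = 0.0844
  colored: (253 − 243.5625)² / 243.5625 = 0.3657
χ² = 0.0844 + 0.3657 = 0.4501 ≈ 0.450
Degrees of freedom = 2 − 1 = 1; critical value at α = 0.05 is 3.841.
Since 0.450 < 3.841, we fail to reject the null hypothesis — the data are consistent with the 13:3 ratio.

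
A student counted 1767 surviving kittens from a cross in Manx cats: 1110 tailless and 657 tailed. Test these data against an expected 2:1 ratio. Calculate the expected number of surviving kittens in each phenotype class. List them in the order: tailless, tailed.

Total ratio parts = 3. Expected numbers out of 1767:
  tailless: 1767 × 2/3 = 1178
  tailed: 1767 × 1/3 = 589

1178, 589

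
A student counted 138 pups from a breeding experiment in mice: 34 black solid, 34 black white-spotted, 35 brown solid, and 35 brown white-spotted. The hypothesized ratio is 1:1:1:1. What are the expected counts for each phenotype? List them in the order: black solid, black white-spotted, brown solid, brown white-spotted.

The 1:1:1:1 ratio has 4 parts, so with N = 138 the expected counts are:
  black solid: 138 × 1/4 = 34.5
  black white-spotted: 138 × 1/4 = 34.5
  brown solid: 138 × 1/4 = 34.5
  brown white-spotted: 138 × 1/4 = 34.5

34.5, 34.5, 34.5, 34.5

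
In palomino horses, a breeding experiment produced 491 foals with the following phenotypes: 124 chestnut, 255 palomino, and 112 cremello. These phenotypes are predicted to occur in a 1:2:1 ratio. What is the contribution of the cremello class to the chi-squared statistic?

0.941

Expected counts for N = 491 under a 1:2:1 ratio (total parts = 4):
  chestnut: 491 × 1/4 = 122.75
  palomino: 491 × 2/4 = 245.5
  cremello: 491 × 1/4 = 122.75
Contribution of cremello: (112 − 122.75)² / 122.75 = 0.9414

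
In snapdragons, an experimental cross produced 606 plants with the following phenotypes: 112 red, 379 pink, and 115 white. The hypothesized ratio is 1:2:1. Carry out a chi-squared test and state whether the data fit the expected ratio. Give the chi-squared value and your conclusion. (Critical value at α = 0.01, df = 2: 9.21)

38.155; not consistent

The 1:2:1 ratio has 4 parts, so with N = 606 the expected counts are:
  red: 606 × 1/4 = 151.5
  pink: 606 × 2/4 = 303
  white: 606 × 1/4 = 151.5
χ² = Σ (O − E)² / E
  red: (112 − 151.5)² / 151.5 = 10.2987
  pink: (379 − 303)² / 303 = 19.0627
  white: (115 − 151.5)² / 151.5 = 8.7937
χ² = 10.2987 + 19.0627 + 8.7937 = 38.1551 ≈ 38.155
Degrees of freedom = 3 − 1 = 2; critical value at α = 0.01 is 9.21.
Since 38.155 > 9.21, we reject the null hypothesis — the data do not fit the 1:2:1 ratio.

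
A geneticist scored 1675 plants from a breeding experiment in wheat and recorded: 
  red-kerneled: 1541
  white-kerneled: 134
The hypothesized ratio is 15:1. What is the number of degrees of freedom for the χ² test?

A goodness-of-fit test with 2 phenotype classes has df = 2 − 1 = 1.

1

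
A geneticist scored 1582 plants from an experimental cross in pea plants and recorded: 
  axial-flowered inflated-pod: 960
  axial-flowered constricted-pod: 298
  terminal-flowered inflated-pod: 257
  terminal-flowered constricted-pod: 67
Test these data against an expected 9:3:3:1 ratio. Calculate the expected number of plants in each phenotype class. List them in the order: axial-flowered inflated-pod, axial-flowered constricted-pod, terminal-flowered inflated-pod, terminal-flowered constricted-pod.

889.875, 296.625, 296.625, 98.875

Expected counts for N = 1582 under a 9:3:3:1 ratio (total parts = 16):
  axial-flowered inflated-pod: 1582 × 9/16 = 889.875
  axial-flowered constricted-pod: 1582 × 3/16 = 296.625
  terminal-flowered inflated-pod: 1582 × 3/16 = 296.625
  terminal-flowered constricted-pod: 1582 × 1/16 = 98.875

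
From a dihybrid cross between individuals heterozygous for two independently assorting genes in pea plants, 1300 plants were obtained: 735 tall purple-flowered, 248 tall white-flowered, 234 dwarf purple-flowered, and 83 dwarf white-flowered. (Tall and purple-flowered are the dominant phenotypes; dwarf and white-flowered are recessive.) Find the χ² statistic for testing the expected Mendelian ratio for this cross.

0.521

A dihybrid F₂ with independent assortment and complete dominance at both loci gives a 9:3:3:1 phenotypic ratio.
The 9:3:3:1 ratio has 16 parts, so with N = 1300 the expected counts are:
  tall purple-flowered: 1300 × 9/16 = 731.25
  tall white-flowered: 1300 × 3/16 = 243.75
  dwarf purple-flowered: 1300 × 3/16 = 243.75
  dwarf white-flowered: 1300 × 1/16 = 81.25
χ² = Σ (O − E)² / E
  tall purple-flowered: (735 − 731.25)² / 731.25 = 0.0192
  tall white-flowered: (248 − 243.75)² / 243.75 = 0.0741
  dwarf purple-flowered: (234 − 243.75)² / 243.75 = 0.3900
  dwarf white-flowered: (83 − 81.25)² / 81.25 = 0.0377
χ² = 0.0192 + 0.0741 + 0.3900 + 0.0377 = 0.521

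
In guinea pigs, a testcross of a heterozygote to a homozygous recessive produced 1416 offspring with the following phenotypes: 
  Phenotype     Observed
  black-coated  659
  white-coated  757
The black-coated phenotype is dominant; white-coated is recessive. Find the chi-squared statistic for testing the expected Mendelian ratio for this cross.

6.782

A testcross of a heterozygote (Aa × aa) gives a 1:1 phenotypic ratio.
Under the 1:1 hypothesis (Σ ratio = 2, N = 1416):
  black-coated: 1416 × 1/2 = 708
  white-coated: 1416 × 1/2 = 708
χ² = Σ (O − E)² / E
  black-coated: (659 − 708)² / 708 = 3.3912
  white-coated: (757 − 708)² / 708 = 3.3912
χ² = 3.3912 + 3.3912 = 6.7824 ≈ 6.782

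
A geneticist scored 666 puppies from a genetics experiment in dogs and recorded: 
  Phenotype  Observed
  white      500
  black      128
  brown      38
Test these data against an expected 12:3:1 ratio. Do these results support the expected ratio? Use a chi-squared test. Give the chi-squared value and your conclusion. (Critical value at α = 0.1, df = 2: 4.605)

Under the 12:3:1 hypothesis (Σ ratio = 16, N = 666):
  white: 666 × 12/16 = 499.5
  black: 666 × 3/16 = 124.875
  brown: 666 × 1/16 = 41.625
χ² = Σ (O − E)² / E
  white: (500 − 499.5)² / 499.5 = 0.0005
  black: (128 − 124.875)² / 124.875 = 0.0782
  brown: (38 − 41.625)² / 41.625 = 0.3157
χ² = 0.0005 + 0.0782 + 0.3157 = 0.3944 ≈ 0.394
Degrees of freedom = 3 − 1 = 2; critical value at α = 0.1 is 4.605.
Since 0.394 < 4.605, we fail to reject the null hypothesis — the data are consistent with the 12:3:1 ratio.

0.394; consistent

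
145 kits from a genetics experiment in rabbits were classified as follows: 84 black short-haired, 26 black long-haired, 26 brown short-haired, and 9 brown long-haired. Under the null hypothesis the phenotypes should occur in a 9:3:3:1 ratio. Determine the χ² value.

Under the 9:3:3:1 hypothesis (Σ ratio = 16, N = 145):
  black short-haired: 145 × 9/16 = 81.5625
  black long-haired: 145 × 3/16 = 27.1875
  brown short-haired: 145 × 3/16 = 27.1875
  brown long-haired: 145 × 1/16 = 9.0625
χ² = Σ (O − E)² / E
  black short-haired: (84 − 81.5625)² / 81.5625 = 0.0728
  black long-haired: (26 − 27.1875)² / 27.1875 = 0.0519
  brown short-haired: (26 − 27.1875)² / 27.1875 = 0.0519
  brown long-haired: (9 − 9.0625)² / 9.0625 = 0.0004
χ² = 0.0728 + 0.0519 + 0.0519 + 0.0004 = 0.177

0.177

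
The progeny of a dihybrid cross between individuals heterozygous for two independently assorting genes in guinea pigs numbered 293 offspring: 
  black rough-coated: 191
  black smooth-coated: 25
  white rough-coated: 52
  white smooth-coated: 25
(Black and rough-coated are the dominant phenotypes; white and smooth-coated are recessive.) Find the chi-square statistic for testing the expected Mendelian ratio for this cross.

A dihybrid F₂ with independent assortment and complete dominance at both loci gives a 9:3:3:1 phenotypic ratio.
Expected counts for N = 293 under a 9:3:3:1 ratio (total parts = 16):
  black rough-coated: 293 × 9/16 = 164.8125
  black smooth-coated: 293 × 3/16 = 54.9375
  white rough-coated: 293 × 3/16 = 54.9375
  white smooth-coated: 293 × 1/16 = 18.3125
χ² = Σ (O − E)² / E
  black rough-coated: (191 − 164.8125)² / 164.8125 = 4.1610
  black smooth-coated: (25 − 54.9375)² / 54.9375 = 16.3141
  white rough-coated: (52 − 54.9375)² / 54.9375 = 0.1571
  white smooth-coated: (25 − 18.3125)² / 18.3125 = 2.4422
χ² = 4.1610 + 16.3141 + 0.1571 + 2.4422 = 23.0744 ≈ 23.074

23.074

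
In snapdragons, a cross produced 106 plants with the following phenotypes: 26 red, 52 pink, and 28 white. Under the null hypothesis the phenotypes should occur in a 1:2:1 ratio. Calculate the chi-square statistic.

0.113

Expected counts for N = 106 under a 1:2:1 ratio (total parts = 4):
  red: 106 × 1/4 = 26.5
  pink: 106 × 2/4 = 53
  white: 106 × 1/4 = 26.5
χ² = Σ (O − E)² / E
  red: (26 − 26.5)² / 26.5 = 0.0094
  pink: (52 − 53)² / 53 = 0.0189
  white: (28 − 26.5)² / 26.5 = 0.0849
χ² = 0.0094 + 0.0189 + 0.0849 = 0.1132 ≈ 0.113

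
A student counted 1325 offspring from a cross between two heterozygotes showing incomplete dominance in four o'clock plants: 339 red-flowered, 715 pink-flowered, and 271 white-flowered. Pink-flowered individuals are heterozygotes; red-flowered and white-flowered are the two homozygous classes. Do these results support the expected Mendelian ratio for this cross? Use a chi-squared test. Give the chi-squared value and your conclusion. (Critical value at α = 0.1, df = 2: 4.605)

With incomplete dominance, a heterozygote × heterozygote cross gives a 1:2:1 phenotypic ratio.
The 1:2:1 ratio has 4 parts, so with N = 1325 the expected counts are:
  red-flowered: 1325 × 1/4 = 331.25
  pink-flowered: 1325 × 2/4 = 662.5
  white-flowered: 1325 × 1/4 = 331.25
χ² = Σ (O − E)² / E
  red-flowered: (339 − 331.25)² / 331.25 = 0.1813
  pink-flowered: (715 − 662.5)² / 662.5 = 4.1604
  white-flowered: (271 − 331.25)² / 331.25 = 10.9587
χ² = 0.1813 + 4.1604 + 10.9587 = 15.3004 ≈ 15.300
Degrees of freedom = 3 − 1 = 2; critical value at α = 0.1 is 4.605.
Since 15.300 > 4.605, we reject the null hypothesis — the data do not fit the 1:2:1 ratio.

15.300; not consistent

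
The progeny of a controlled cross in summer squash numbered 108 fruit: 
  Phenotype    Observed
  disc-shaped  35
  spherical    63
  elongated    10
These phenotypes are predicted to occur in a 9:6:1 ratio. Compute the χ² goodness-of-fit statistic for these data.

Under the 9:6:1 hypothesis (Σ ratio = 16, N = 108):
  disc-shaped: 108 × 9/16 = 60.75
  spherical: 108 × 6/16 = 40.5
  elongated: 108 × 1/16 = 6.75
χ² = Σ (O − E)² / E
  disc-shaped: (35 − 60.75)² / 60.75 = 10.9146
  spherical: (63 − 40.5)² / 40.5 = 12.5000
  elongated: (10 − 6.75)² / 6.75 = 1.5648
χ² = 10.9146 + 12.5000 + 1.5648 = 24.9794 ≈ 24.979

24.979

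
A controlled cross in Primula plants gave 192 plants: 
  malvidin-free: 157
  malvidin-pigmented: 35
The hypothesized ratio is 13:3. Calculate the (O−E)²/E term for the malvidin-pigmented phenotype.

Total ratio parts = 16. Expected numbers out of 192:
  malvidin-free: 192 × 13/16 = 156
  malvidin-pigmented: 192 × 3/16 = 36
Contribution of malvidin-pigmented: (35 − 36)² / 36 = 0.0278

0.028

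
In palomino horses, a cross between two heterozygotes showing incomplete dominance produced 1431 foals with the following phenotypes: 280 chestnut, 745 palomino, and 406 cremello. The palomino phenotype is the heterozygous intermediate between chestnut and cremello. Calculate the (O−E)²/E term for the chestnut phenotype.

With incomplete dominance, a heterozygote × heterozygote cross gives a 1:2:1 phenotypic ratio.
Under the 1:2:1 hypothesis (Σ ratio = 4, N = 1431):
  chestnut: 1431 × 1/4 = 357.75
  palomino: 1431 × 2/4 = 715.5
  cremello: 1431 × 1/4 = 357.75
Contribution of chestnut: (280 − 357.75)² / 357.75 = 16.8974

16.897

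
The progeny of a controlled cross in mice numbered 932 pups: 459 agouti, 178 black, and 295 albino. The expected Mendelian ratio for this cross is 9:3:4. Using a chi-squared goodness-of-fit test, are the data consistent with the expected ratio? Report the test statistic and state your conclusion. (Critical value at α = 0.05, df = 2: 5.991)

Total ratio parts = 16. Expected numbers out of 932:
  agouti: 932 × 9/16 = 524.25
  black: 932 × 3/16 = 174.75
  albino: 932 × 4/16 = 233
χ² = Σ (O − E)² / E
  agouti: (459 − 524.25)² / 524.25 = 8.1212
  black: (178 − 174.75)² / 174.75 = 0.0604
  albino: (295 − 233)² / 233 = 16.4979
χ² = 8.1212 + 0.0604 + 16.4979 = 24.6795 ≈ 24.680
Degrees of freedom = 3 − 1 = 2; critical value at α = 0.05 is 5.991.
Since 24.680 > 5.991, we reject the null hypothesis — the data do not fit the 9:3:4 ratio.

24.680; not consistent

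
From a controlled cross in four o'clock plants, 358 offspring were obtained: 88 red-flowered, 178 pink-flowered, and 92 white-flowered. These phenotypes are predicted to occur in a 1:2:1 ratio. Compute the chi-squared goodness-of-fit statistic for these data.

0.101

Expected counts for N = 358 under a 1:2:1 ratio (total parts = 4):
  red-flowered: 358 × 1/4 = 89.5
  pink-flowered: 358 × 2/4 = 179
  white-flowered: 358 × 1/4 = 89.5
χ² = Σ (O − E)² / E
  red-flowered: (88 − 89.5)² / 89.5 = 0.0251
  pink-flowered: (178 − 179)² / 179 = 0.0056
  white-flowered: (92 − 89.5)² / 89.5 = 0.0698
χ² = 0.0251 + 0.0056 + 0.0698 = 0.1005 ≈ 0.101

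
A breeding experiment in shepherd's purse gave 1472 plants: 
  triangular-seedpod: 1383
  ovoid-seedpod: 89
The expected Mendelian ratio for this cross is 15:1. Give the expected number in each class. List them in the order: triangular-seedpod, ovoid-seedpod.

1380, 92

Under the 15:1 hypothesis (Σ ratio = 16, N = 1472):
  triangular-seedpod: 1472 × 15/16 = 1380
  ovoid-seedpod: 1472 × 1/16 = 92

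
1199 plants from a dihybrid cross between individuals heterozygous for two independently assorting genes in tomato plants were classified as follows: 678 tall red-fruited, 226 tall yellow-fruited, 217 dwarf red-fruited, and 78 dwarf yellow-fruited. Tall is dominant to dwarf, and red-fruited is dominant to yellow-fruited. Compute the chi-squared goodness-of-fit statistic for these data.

A dihybrid F₂ with independent assortment and complete dominance at both loci gives a 9:3:3:1 phenotypic ratio.
The 9:3:3:1 ratio has 16 parts, so with N = 1199 the expected counts are:
  tall red-fruited: 1199 × 9/16 = 674.4375
  tall yellow-fruited: 1199 × 3/16 = 224.8125
  dwarf red-fruited: 1199 × 3/16 = 224.8125
  dwarf yellow-fruited: 1199 × 1/16 = 74.9375
χ² = Σ (O − E)² / E
  tall red-fruited: (678 − 674.4375)² / 674.4375 = 0.0188
  tall yellow-fruited: (226 − 224.8125)² / 224.8125 = 0.0063
  dwarf red-fruited: (217 − 224.8125)² / 224.8125 = 0.2715
  dwarf yellow-fruited: (78 − 74.9375)² / 74.9375 = 0.1252
χ² = 0.0188 + 0.0063 + 0.2715 + 0.1252 = 0.4218 ≈ 0.422

0.422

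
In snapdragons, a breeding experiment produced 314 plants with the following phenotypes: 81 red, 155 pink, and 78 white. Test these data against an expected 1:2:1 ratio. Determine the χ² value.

Total ratio parts = 4. Expected numbers out of 314:
  red: 314 × 1/4 = 78.5
  pink: 314 × 2/4 = 157
  white: 314 × 1/4 = 78.5
χ² = Σ (O − E)² / E
  red: (81 − 78.5)² / 78.5 = 0.0796
  pink: (155 − 157)² / 157 = 0.0255
  white: (78 − 78.5)² / 78.5 = 0.0032
χ² = 0.0796 + 0.0255 + 0.0032 = 0.1083 ≈ 0.108

0.108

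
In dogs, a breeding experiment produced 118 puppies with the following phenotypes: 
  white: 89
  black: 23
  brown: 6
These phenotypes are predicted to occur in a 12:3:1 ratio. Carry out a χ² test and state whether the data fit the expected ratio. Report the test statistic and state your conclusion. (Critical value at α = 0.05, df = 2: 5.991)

0.294; consistent

The 12:3:1 ratio has 16 parts, so with N = 118 the expected counts are:
  white: 118 × 12/16 = 88.5
  black: 118 × 3/16 = 22.125
  brown: 118 × 1/16 = 7.375
χ² = Σ (O − E)² / E
  white: (89 − 88.5)² / 88.5 = 0.0028
  black: (23 − 22.125)² / 22.125 = 0.0346
  brown: (6 − 7.375)² / 7.375 = 0.2564
χ² = 0.0028 + 0.0346 + 0.2564 = 0.2938 ≈ 0.294
Degrees of freedom = 3 − 1 = 2; critical value at α = 0.05 is 5.991.
Since 0.294 < 5.991, we fail to reject the null hypothesis — the data are consistent with the 12:3:1 ratio.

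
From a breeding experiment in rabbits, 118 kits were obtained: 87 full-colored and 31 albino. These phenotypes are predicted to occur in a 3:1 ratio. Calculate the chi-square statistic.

0.102

Under the 3:1 hypothesis (Σ ratio = 4, N = 118):
  full-colored: 118 × 3/4 = 88.5
  albino: 118 × 1/4 = 29.5
χ² = Σ (O − E)² / E
  full-colored: (87 − 88.5)² / 88.5 = 0.0254
  albino: (31 − 29.5)² / 29.5 = 0.0763
χ² = 0.0254 + 0.0763 = 0.1017 ≈ 0.102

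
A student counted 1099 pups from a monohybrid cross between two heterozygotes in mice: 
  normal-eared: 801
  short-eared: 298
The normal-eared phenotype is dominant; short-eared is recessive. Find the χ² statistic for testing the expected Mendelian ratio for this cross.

For a monohybrid cross between heterozygotes with complete dominance, the expected phenotypic ratio is 3:1.
Total ratio parts = 4. Expected numbers out of 1099:
  normal-eared: 1099 × 3/4 = 824.25
  short-eared: 1099 × 1/4 = 274.75
χ² = Σ (O − E)² / E
  normal-eared: (801 − 824.25)² / 824.25 = 0.6558
  short-eared: (298 − 274.75)² / 274.75 = 1.9675
χ² = 0.6558 + 1.9675 = 2.6233 ≈ 2.623

2.623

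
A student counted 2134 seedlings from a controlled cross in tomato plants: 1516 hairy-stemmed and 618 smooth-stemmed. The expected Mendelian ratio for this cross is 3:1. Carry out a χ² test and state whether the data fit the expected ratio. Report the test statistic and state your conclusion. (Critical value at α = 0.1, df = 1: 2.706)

Under the 3:1 hypothesis (Σ ratio = 4, N = 2134):
  hairy-stemmed: 2134 × 3/4 = 1600.5
  smooth-stemmed: 2134 × 1/4 = 533.5
χ² = Σ (O − E)² / E
  hairy-stemmed: (1516 − 1600.5)² / 1600.5 = 4.4613
  smooth-stemmed: (618 − 533.5)² / 533.5 = 13.3838
χ² = 4.4613 + 13.3838 = 17.8451 ≈ 17.845
Degrees of freedom = 2 − 1 = 1; critical value at α = 0.1 is 2.706.
Since 17.845 > 2.706, we reject the null hypothesis — the data do not fit the 3:1 ratio.

17.845; not consistent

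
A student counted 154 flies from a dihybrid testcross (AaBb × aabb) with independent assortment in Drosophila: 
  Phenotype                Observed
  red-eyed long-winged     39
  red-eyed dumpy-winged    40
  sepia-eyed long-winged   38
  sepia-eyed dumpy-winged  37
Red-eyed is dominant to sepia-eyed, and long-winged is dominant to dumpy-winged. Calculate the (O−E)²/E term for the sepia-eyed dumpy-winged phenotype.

A dihybrid testcross with independent assortment gives a 1:1:1:1 ratio.
Expected counts for N = 154 under a 1:1:1:1 ratio (total parts = 4):
  red-eyed long-winged: 154 × 1/4 = 38.5
  red-eyed dumpy-winged: 154 × 1/4 = 38.5
  sepia-eyed long-winged: 154 × 1/4 = 38.5
  sepia-eyed dumpy-winged: 154 × 1/4 = 38.5
Contribution of sepia-eyed dumpy-winged: (37 − 38.5)² / 38.5 = 0.0584

0.058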